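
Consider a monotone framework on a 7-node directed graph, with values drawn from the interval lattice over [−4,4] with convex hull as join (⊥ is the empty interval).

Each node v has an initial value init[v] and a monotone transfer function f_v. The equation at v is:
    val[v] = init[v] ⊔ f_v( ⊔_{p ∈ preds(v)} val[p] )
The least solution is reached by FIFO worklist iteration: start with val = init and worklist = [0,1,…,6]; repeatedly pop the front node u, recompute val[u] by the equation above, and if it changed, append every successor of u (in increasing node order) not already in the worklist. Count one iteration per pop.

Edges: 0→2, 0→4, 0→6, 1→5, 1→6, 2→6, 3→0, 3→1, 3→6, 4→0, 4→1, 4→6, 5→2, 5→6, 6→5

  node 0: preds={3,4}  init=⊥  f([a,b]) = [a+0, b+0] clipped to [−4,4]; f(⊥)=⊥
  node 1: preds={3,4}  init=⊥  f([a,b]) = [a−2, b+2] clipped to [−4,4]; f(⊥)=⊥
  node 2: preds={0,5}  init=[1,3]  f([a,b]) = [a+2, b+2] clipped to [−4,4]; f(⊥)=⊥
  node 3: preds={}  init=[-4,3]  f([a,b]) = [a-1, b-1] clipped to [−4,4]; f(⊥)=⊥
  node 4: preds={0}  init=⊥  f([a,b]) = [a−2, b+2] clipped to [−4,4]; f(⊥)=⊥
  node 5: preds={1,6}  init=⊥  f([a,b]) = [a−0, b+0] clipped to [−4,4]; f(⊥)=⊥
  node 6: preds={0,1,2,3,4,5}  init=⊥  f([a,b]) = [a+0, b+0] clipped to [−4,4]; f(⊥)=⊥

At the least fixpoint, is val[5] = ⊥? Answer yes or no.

Iteration log — 13 steps:
  step 1. node 0  ⊔preds=[-4,3]  new=[-4,3]  old=⊥  +wl: 
  step 2. node 1  ⊔preds=[-4,3]  new=[-4,4]  old=⊥  +wl: 
  step 3. node 2  ⊔preds=[-4,3]  new=[-2,4]  old=[1,3]  +wl: 
  step 4. node 3  ⊔preds=⊥  new=[-4,3]  stable
  step 5. node 4  ⊔preds=[-4,3]  new=[-4,4]  old=⊥  +wl: 0,1
  step 6. node 5  ⊔preds=[-4,4]  new=[-4,4]  old=⊥  +wl: 2
  step 7. node 6  ⊔preds=[-4,4]  new=[-4,4]  old=⊥  +wl: 5
  step 8. node 0  ⊔preds=[-4,4]  new=[-4,4]  old=[-4,3]  +wl: 4,6
  step 9. node 1  ⊔preds=[-4,4]  new=[-4,4]  stable
  step 10. node 2  ⊔preds=[-4,4]  new=[-2,4]  stable
  step 11. node 5  ⊔preds=[-4,4]  new=[-4,4]  stable
  step 12. node 4  ⊔preds=[-4,4]  new=[-4,4]  stable
  step 13. node 6  ⊔preds=[-4,4]  new=[-4,4]  stable

Least fixpoint reached:
  node 0: [-4,4]
  node 1: [-4,4]
  node 2: [-2,4]
  node 3: [-4,3]
  node 4: [-4,4]
  node 5: [-4,4]
  node 6: [-4,4]

no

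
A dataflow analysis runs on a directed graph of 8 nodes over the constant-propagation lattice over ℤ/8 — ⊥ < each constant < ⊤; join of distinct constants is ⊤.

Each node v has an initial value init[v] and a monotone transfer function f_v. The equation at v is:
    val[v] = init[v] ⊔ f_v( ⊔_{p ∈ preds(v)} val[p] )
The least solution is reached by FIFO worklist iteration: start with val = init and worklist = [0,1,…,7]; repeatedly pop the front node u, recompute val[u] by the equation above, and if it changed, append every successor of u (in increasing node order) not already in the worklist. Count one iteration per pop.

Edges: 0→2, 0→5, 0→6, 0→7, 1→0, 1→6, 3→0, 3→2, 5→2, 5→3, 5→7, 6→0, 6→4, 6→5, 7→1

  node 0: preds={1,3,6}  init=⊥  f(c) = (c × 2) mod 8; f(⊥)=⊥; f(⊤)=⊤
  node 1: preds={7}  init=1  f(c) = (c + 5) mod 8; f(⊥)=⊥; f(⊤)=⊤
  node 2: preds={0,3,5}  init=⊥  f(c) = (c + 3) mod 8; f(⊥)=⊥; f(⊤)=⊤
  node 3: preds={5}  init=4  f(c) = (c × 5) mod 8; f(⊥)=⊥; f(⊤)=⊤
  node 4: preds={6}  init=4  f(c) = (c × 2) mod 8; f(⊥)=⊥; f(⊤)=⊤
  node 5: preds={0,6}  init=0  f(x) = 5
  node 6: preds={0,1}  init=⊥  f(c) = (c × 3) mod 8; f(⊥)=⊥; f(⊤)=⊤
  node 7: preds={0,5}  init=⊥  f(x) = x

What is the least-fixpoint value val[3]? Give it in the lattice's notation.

⊤

Iteration log — 16 steps:
  step 1. node 0  ⊔preds=⊤  new=⊤  old=⊥  +wl: 
  step 2. node 1  ⊔preds=⊥  new=1  stable
  step 3. node 2  ⊔preds=⊤  new=⊤  old=⊥  +wl: 
  step 4. node 3  ⊔preds=0  new=⊤  old=4  +wl: 0,2
  step 5. node 4  ⊔preds=⊥  new=4  stable
  step 6. node 5  ⊔preds=⊤  new=⊤  old=0  +wl: 3
  step 7. node 6  ⊔preds=⊤  new=⊤  old=⊥  +wl: 4,5
  step 8. node 7  ⊔preds=⊤  new=⊤  old=⊥  +wl: 1
  step 9. node 0  ⊔preds=⊤  new=⊤  stable
  step 10. node 2  ⊔preds=⊤  new=⊤  stable
  step 11. node 3  ⊔preds=⊤  new=⊤  stable
  step 12. node 4  ⊔preds=⊤  new=⊤  old=4  +wl: 
  step 13. node 5  ⊔preds=⊤  new=⊤  stable
  step 14. node 1  ⊔preds=⊤  new=⊤  old=1  +wl: 0,6
  step 15. node 0  ⊔preds=⊤  new=⊤  stable
  step 16. node 6  ⊔preds=⊤  new=⊤  stable

Least fixpoint reached:
  node 0: ⊤
  node 1: ⊤
  node 2: ⊤
  node 3: ⊤
  node 4: ⊤
  node 5: ⊤
  node 6: ⊤
  node 7: ⊤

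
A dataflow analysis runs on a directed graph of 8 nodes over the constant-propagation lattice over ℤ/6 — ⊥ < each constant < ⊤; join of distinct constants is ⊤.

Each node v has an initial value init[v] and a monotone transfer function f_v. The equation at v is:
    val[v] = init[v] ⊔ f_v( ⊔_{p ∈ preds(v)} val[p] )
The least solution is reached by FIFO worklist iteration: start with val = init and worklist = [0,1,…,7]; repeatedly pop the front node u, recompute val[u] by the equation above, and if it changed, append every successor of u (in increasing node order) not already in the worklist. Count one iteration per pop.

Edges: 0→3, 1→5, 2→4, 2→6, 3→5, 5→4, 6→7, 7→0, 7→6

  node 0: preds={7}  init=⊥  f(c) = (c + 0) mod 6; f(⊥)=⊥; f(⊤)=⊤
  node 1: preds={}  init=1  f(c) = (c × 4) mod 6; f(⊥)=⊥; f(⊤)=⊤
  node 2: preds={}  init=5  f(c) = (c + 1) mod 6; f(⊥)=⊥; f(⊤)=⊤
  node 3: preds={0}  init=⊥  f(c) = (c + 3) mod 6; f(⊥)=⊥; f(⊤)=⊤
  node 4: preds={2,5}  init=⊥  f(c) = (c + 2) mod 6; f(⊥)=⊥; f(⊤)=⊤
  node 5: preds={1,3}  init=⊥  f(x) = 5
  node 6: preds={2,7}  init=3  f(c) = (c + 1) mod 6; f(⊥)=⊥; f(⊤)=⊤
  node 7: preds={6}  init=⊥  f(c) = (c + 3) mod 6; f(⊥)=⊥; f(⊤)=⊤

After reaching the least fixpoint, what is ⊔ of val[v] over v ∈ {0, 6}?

Trace (13 dequeues):
  [1] u=0 | in ⊥ | out ⊥ | ==
  [2] u=1 | in ⊥ | out 1 | ==
  [3] u=2 | in ⊥ | out 5 | ==
  [4] u=3 | in ⊥ | out ⊥ | ==
  [5] u=4 | in 5 | out 1 | prev ⊥ | push {}
  [6] u=5 | in 1 | out 5 | prev ⊥ | push {4}
  [7] u=6 | in 5 | out ⊤ | prev 3 | push {}
  [8] u=7 | in ⊤ | out ⊤ | prev ⊥ | push {0,6}
  [9] u=4 | in 5 | out 1 | ==
  [10] u=0 | in ⊤ | out ⊤ | prev ⊥ | push {3}
  [11] u=6 | in ⊤ | out ⊤ | ==
  [12] u=3 | in ⊤ | out ⊤ | prev ⊥ | push {5}
  [13] u=5 | in ⊤ | out 5 | ==

Converged values:
  [0] ⊤
  [1] 1
  [2] 5
  [3] ⊤
  [4] 1
  [5] 5
  [6] ⊤
  [7] ⊤

⊤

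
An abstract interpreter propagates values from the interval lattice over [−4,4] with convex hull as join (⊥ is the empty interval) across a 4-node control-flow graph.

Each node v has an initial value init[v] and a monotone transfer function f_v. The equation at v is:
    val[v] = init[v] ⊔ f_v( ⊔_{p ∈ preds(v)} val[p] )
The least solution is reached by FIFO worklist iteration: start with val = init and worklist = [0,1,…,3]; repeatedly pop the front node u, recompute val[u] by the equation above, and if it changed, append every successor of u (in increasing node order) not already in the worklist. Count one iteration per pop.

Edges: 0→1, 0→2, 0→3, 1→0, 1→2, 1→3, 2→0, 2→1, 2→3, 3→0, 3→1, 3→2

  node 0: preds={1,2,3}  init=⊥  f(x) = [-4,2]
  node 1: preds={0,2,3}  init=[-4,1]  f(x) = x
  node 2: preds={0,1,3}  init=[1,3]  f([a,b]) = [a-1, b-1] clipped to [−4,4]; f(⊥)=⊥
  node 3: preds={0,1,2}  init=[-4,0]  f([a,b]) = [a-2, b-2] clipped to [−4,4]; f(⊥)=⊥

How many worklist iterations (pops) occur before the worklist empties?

7

Trace (7 dequeues):
  [1] u=0 | in [-4,3] | out [-4,2] | prev ⊥ | push {}
  [2] u=1 | in [-4,3] | out [-4,3] | prev [-4,1] | push {0}
  [3] u=2 | in [-4,3] | out [-4,3] | prev [1,3] | push {1}
  [4] u=3 | in [-4,3] | out [-4,1] | prev [-4,0] | push {2}
  [5] u=0 | in [-4,3] | out [-4,2] | ==
  [6] u=1 | in [-4,3] | out [-4,3] | ==
  [7] u=2 | in [-4,3] | out [-4,3] | ==

Converged values:
  [0] [-4,2]
  [1] [-4,3]
  [2] [-4,3]
  [3] [-4,1]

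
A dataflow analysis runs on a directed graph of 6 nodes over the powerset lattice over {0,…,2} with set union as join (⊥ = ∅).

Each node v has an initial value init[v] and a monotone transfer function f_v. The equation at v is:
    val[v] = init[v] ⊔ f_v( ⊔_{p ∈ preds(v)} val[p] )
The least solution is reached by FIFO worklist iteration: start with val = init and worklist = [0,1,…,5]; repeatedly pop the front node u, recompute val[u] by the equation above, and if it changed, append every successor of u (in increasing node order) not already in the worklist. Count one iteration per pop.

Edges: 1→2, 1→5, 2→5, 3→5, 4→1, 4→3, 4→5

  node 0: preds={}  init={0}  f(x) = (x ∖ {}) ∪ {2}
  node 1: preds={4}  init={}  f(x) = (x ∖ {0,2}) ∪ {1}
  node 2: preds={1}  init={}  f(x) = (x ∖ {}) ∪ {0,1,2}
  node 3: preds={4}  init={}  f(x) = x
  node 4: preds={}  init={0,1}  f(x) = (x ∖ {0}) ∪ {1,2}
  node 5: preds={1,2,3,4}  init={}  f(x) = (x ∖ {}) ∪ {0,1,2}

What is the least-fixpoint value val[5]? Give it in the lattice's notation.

Worklist (9 pops):
  #1 pop 0: in={} → {0,2} (was {0}); enqueue []
  #2 pop 1: in={0,1} → {1} (was {}); enqueue []
  #3 pop 2: in={1} → {0,1,2} (was {}); enqueue []
  #4 pop 3: in={0,1} → {0,1} (was {}); enqueue []
  #5 pop 4: in={} → {0,1,2} (was {0,1}); enqueue [1,3]
  #6 pop 5: in={0,1,2} → {0,1,2} (was {}); enqueue []
  #7 pop 1: in={0,1,2} → {1} (no change)
  #8 pop 3: in={0,1,2} → {0,1,2} (was {0,1}); enqueue [5]
  #9 pop 5: in={0,1,2} → {0,1,2} (no change)

Fixpoint:
  val[0] = {0,2}
  val[1] = {1}
  val[2] = {0,1,2}
  val[3] = {0,1,2}
  val[4] = {0,1,2}
  val[5] = {0,1,2}

{0,1,2}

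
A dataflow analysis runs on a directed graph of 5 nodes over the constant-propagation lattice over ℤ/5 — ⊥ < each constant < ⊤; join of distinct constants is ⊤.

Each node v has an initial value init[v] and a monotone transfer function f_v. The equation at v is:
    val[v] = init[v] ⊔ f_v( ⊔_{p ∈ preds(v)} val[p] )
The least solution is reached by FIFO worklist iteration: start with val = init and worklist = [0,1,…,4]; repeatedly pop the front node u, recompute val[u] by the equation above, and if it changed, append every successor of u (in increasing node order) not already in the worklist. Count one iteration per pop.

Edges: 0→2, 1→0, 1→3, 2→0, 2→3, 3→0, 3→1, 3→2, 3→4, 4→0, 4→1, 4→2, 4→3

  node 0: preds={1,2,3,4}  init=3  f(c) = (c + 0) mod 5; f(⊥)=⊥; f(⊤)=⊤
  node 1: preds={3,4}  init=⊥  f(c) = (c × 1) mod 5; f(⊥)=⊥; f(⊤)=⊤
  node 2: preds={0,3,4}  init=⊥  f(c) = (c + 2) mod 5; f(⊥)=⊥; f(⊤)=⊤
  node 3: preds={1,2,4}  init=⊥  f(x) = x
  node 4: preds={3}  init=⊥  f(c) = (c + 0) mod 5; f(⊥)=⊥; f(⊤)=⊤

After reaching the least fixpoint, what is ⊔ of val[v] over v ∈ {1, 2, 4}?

Worklist (17 pops):
  #1 pop 0: in=⊥ → 3 (no change)
  #2 pop 1: in=⊥ → ⊥ (no change)
  #3 pop 2: in=3 → 0 (was ⊥); enqueue [0]
  #4 pop 3: in=0 → 0 (was ⊥); enqueue [1,2]
  #5 pop 4: in=0 → 0 (was ⊥); enqueue [3]
  #6 pop 0: in=0 → ⊤ (was 3); enqueue []
  #7 pop 1: in=0 → 0 (was ⊥); enqueue [0]
  #8 pop 2: in=⊤ → ⊤ (was 0); enqueue []
  #9 pop 3: in=⊤ → ⊤ (was 0); enqueue [1,2,4]
  #10 pop 0: in=⊤ → ⊤ (no change)
  #11 pop 1: in=⊤ → ⊤ (was 0); enqueue [0,3]
  #12 pop 2: in=⊤ → ⊤ (no change)
  #13 pop 4: in=⊤ → ⊤ (was 0); enqueue [1,2]
  #14 pop 0: in=⊤ → ⊤ (no change)
  #15 pop 3: in=⊤ → ⊤ (no change)
  #16 pop 1: in=⊤ → ⊤ (no change)
  #17 pop 2: in=⊤ → ⊤ (no change)

Fixpoint:
  val[0] = ⊤
  val[1] = ⊤
  val[2] = ⊤
  val[3] = ⊤
  val[4] = ⊤

⊤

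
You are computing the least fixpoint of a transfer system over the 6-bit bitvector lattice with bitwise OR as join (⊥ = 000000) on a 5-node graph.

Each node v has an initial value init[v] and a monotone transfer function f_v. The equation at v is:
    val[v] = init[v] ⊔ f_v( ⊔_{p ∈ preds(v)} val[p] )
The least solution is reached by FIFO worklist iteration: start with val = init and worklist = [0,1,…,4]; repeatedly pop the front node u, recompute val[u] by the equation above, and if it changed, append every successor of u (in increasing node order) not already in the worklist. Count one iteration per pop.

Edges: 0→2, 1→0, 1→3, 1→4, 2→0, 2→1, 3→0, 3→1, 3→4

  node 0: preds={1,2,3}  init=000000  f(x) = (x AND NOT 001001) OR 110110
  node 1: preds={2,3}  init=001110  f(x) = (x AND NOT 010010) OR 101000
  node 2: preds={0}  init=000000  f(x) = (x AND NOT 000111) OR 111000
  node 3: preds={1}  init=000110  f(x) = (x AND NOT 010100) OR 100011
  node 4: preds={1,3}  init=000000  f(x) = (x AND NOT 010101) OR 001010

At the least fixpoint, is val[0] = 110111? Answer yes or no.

Trace (10 dequeues):
  [1] u=0 | in 001110 | out 110110 | prev 000000 | push {}
  [2] u=1 | in 000110 | out 101110 | prev 001110 | push {0}
  [3] u=2 | in 110110 | out 111000 | prev 000000 | push {1}
  [4] u=3 | in 101110 | out 101111 | prev 000110 | push {}
  [5] u=4 | in 101111 | out 101010 | prev 000000 | push {}
  [6] u=0 | in 111111 | out 110110 | ==
  [7] u=1 | in 111111 | out 101111 | prev 101110 | push {0,3,4}
  [8] u=0 | in 111111 | out 110110 | ==
  [9] u=3 | in 101111 | out 101111 | ==
  [10] u=4 | in 101111 | out 101010 | ==

Converged values:
  [0] 110110
  [1] 101111
  [2] 111000
  [3] 101111
  [4] 101010

no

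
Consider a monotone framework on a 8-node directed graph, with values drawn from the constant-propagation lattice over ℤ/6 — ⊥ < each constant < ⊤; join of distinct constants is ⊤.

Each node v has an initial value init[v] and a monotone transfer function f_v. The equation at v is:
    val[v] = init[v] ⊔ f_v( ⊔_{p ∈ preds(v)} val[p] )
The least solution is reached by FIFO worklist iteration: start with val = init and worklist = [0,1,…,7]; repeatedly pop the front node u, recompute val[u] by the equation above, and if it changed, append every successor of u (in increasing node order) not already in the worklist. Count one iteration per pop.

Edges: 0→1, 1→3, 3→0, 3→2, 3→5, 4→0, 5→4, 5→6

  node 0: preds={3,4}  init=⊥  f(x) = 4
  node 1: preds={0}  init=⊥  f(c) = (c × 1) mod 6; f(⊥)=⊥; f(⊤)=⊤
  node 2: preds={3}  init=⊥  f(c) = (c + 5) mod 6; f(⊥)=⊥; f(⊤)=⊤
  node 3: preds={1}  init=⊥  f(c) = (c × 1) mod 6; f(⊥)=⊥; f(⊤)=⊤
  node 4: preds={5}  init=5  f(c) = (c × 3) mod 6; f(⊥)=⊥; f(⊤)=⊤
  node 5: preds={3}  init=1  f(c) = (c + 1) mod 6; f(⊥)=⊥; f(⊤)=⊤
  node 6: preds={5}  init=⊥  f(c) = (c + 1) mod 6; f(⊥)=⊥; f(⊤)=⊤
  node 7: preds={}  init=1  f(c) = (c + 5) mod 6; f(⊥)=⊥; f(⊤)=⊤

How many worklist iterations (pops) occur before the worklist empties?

Trace (11 dequeues):
  [1] u=0 | in 5 | out 4 | prev ⊥ | push {}
  [2] u=1 | in 4 | out 4 | prev ⊥ | push {}
  [3] u=2 | in ⊥ | out ⊥ | ==
  [4] u=3 | in 4 | out 4 | prev ⊥ | push {0,2}
  [5] u=4 | in 1 | out ⊤ | prev 5 | push {}
  [6] u=5 | in 4 | out ⊤ | prev 1 | push {4}
  [7] u=6 | in ⊤ | out ⊤ | prev ⊥ | push {}
  [8] u=7 | in ⊥ | out 1 | ==
  [9] u=0 | in ⊤ | out 4 | ==
  [10] u=2 | in 4 | out 3 | prev ⊥ | push {}
  [11] u=4 | in ⊤ | out ⊤ | ==

Converged values:
  [0] 4
  [1] 4
  [2] 3
  [3] 4
  [4] ⊤
  [5] ⊤
  [6] ⊤
  [7] 1

11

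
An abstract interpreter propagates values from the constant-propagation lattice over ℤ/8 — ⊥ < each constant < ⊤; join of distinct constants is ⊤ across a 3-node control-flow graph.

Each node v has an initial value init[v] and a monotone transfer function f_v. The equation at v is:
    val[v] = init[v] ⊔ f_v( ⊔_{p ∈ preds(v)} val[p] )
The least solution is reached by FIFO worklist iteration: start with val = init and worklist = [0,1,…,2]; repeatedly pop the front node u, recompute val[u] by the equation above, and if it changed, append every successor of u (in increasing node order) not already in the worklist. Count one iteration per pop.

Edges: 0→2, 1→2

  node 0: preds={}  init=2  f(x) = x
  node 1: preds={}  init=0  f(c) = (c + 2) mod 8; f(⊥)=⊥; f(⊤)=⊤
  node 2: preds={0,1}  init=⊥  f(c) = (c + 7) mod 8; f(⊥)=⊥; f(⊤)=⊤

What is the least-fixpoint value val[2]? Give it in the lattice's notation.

⊤

Worklist (3 pops):
  #1 pop 0: in=⊥ → 2 (no change)
  #2 pop 1: in=⊥ → 0 (no change)
  #3 pop 2: in=⊤ → ⊤ (was ⊥); enqueue []

Fixpoint:
  val[0] = 2
  val[1] = 0
  val[2] = ⊤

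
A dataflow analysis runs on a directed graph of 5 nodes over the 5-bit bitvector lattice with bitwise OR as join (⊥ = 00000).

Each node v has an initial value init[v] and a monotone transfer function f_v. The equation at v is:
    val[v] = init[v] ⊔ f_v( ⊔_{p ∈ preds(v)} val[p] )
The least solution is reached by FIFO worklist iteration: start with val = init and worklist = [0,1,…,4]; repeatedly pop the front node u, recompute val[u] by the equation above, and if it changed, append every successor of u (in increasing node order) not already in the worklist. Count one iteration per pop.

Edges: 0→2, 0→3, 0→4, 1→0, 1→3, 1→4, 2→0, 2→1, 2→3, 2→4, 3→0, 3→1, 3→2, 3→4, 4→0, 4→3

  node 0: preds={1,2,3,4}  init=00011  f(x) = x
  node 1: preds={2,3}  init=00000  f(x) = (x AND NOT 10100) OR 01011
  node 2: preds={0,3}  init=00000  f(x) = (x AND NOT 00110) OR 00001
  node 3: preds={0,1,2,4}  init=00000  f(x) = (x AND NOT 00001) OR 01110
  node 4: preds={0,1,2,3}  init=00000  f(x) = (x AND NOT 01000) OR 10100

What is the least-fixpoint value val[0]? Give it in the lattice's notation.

11111

Trace (13 dequeues):
  [1] u=0 | in 00000 | out 00011 | ==
  [2] u=1 | in 00000 | out 01011 | prev 00000 | push {0}
  [3] u=2 | in 00011 | out 00001 | prev 00000 | push {1}
  [4] u=3 | in 01011 | out 01110 | prev 00000 | push {2}
  [5] u=4 | in 01111 | out 10111 | prev 00000 | push {3}
  [6] u=0 | in 11111 | out 11111 | prev 00011 | push {4}
  [7] u=1 | in 01111 | out 01011 | ==
  [8] u=2 | in 11111 | out 11001 | prev 00001 | push {0,1}
  [9] u=3 | in 11111 | out 11110 | prev 01110 | push {2}
  [10] u=4 | in 11111 | out 10111 | ==
  [11] u=0 | in 11111 | out 11111 | ==
  [12] u=1 | in 11111 | out 01011 | ==
  [13] u=2 | in 11111 | out 11001 | ==

Converged values:
  [0] 11111
  [1] 01011
  [2] 11001
  [3] 11110
  [4] 10111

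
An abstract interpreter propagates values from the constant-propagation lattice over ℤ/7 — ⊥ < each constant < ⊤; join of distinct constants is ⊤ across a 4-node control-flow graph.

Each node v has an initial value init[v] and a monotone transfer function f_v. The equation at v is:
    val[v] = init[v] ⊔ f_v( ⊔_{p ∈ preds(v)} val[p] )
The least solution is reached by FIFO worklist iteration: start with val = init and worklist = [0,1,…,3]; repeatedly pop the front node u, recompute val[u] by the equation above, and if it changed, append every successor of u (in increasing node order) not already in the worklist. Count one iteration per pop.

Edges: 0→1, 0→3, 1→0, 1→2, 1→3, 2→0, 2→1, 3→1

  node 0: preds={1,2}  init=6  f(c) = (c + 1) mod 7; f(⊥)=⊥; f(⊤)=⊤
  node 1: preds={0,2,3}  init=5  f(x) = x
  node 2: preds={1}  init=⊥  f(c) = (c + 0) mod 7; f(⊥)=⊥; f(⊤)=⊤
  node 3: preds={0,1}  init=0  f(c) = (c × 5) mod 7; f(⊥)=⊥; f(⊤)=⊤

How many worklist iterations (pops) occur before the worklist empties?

7

Iteration log — 7 steps:
  step 1. node 0  ⊔preds=5  new=6  stable
  step 2. node 1  ⊔preds=⊤  new=⊤  old=5  +wl: 0
  step 3. node 2  ⊔preds=⊤  new=⊤  old=⊥  +wl: 1
  step 4. node 3  ⊔preds=⊤  new=⊤  old=0  +wl: 
  step 5. node 0  ⊔preds=⊤  new=⊤  old=6  +wl: 3
  step 6. node 1  ⊔preds=⊤  new=⊤  stable
  step 7. node 3  ⊔preds=⊤  new=⊤  stable

Least fixpoint reached:
  node 0: ⊤
  node 1: ⊤
  node 2: ⊤
  node 3: ⊤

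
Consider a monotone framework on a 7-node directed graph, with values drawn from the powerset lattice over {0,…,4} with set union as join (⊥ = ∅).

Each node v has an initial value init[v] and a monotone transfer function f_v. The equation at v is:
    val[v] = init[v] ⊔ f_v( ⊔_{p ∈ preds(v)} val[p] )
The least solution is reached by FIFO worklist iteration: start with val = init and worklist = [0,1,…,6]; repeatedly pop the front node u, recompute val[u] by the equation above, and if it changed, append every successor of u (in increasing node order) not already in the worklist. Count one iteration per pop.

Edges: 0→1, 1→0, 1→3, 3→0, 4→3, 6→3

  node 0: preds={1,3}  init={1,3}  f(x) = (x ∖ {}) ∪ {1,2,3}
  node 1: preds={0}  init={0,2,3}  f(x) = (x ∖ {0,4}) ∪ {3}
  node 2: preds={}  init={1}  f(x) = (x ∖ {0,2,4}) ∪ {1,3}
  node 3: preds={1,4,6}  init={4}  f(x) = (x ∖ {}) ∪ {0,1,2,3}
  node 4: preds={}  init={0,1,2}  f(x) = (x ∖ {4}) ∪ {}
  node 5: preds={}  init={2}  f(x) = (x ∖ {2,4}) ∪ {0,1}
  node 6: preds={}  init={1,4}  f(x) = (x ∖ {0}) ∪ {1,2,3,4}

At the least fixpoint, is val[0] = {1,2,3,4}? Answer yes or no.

Trace (9 dequeues):
  [1] u=0 | in {0,2,3,4} | out {0,1,2,3,4} | prev {1,3} | push {}
  [2] u=1 | in {0,1,2,3,4} | out {0,1,2,3} | prev {0,2,3} | push {0}
  [3] u=2 | in {} | out {1,3} | prev {1} | push {}
  [4] u=3 | in {0,1,2,3,4} | out {0,1,2,3,4} | prev {4} | push {}
  [5] u=4 | in {} | out {0,1,2} | ==
  [6] u=5 | in {} | out {0,1,2} | prev {2} | push {}
  [7] u=6 | in {} | out {1,2,3,4} | prev {1,4} | push {3}
  [8] u=0 | in {0,1,2,3,4} | out {0,1,2,3,4} | ==
  [9] u=3 | in {0,1,2,3,4} | out {0,1,2,3,4} | ==

Converged values:
  [0] {0,1,2,3,4}
  [1] {0,1,2,3}
  [2] {1,3}
  [3] {0,1,2,3,4}
  [4] {0,1,2}
  [5] {0,1,2}
  [6] {1,2,3,4}

no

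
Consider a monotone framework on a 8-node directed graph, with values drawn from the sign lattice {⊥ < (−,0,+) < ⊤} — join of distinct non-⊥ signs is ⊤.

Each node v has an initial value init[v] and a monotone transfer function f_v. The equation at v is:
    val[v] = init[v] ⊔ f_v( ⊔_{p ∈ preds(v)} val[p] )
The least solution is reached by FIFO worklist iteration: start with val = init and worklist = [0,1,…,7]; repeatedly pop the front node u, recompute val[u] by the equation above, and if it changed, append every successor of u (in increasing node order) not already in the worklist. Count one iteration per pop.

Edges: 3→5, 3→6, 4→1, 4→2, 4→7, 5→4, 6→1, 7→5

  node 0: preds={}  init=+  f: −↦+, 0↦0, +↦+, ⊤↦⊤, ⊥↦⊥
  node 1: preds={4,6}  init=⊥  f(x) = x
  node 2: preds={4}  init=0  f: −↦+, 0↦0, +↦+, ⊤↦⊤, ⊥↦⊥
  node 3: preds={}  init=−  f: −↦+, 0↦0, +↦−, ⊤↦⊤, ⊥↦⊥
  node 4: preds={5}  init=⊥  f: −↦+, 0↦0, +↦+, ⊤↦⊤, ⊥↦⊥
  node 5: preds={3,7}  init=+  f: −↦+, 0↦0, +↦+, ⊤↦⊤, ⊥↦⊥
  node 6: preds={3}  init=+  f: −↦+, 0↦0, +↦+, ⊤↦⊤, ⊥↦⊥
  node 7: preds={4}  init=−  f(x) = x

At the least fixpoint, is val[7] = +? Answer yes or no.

Worklist (15 pops):
  #1 pop 0: in=⊥ → + (no change)
  #2 pop 1: in=+ → + (was ⊥); enqueue []
  #3 pop 2: in=⊥ → 0 (no change)
  #4 pop 3: in=⊥ → − (no change)
  #5 pop 4: in=+ → + (was ⊥); enqueue [1,2]
  #6 pop 5: in=− → + (no change)
  #7 pop 6: in=− → + (no change)
  #8 pop 7: in=+ → ⊤ (was −); enqueue [5]
  #9 pop 1: in=+ → + (no change)
  #10 pop 2: in=+ → ⊤ (was 0); enqueue []
  #11 pop 5: in=⊤ → ⊤ (was +); enqueue [4]
  #12 pop 4: in=⊤ → ⊤ (was +); enqueue [1,2,7]
  #13 pop 1: in=⊤ → ⊤ (was +); enqueue []
  #14 pop 2: in=⊤ → ⊤ (no change)
  #15 pop 7: in=⊤ → ⊤ (no change)

Fixpoint:
  val[0] = +
  val[1] = ⊤
  val[2] = ⊤
  val[3] = −
  val[4] = ⊤
  val[5] = ⊤
  val[6] = +
  val[7] = ⊤

no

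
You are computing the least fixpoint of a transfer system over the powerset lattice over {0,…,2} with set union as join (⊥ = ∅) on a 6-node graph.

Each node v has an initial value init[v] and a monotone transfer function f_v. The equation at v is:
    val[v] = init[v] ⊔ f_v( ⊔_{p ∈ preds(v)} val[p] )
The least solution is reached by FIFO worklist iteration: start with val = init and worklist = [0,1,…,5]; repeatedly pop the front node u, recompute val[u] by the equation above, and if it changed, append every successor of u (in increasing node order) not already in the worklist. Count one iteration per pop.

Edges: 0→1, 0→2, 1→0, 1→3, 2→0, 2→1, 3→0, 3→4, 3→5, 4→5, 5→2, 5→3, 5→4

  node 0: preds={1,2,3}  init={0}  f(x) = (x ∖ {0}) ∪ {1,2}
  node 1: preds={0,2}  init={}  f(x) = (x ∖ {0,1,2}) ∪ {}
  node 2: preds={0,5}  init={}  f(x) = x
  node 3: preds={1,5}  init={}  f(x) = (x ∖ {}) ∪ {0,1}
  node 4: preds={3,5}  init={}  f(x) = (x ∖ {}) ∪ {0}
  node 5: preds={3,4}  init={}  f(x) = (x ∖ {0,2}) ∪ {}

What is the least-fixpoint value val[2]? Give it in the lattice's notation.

Iteration log — 11 steps:
  step 1. node 0  ⊔preds={}  new={0,1,2}  old={0}  +wl: 
  step 2. node 1  ⊔preds={0,1,2}  new={}  stable
  step 3. node 2  ⊔preds={0,1,2}  new={0,1,2}  old={}  +wl: 0,1
  step 4. node 3  ⊔preds={}  new={0,1}  old={}  +wl: 
  step 5. node 4  ⊔preds={0,1}  new={0,1}  old={}  +wl: 
  step 6. node 5  ⊔preds={0,1}  new={1}  old={}  +wl: 2,3,4
  step 7. node 0  ⊔preds={0,1,2}  new={0,1,2}  stable
  step 8. node 1  ⊔preds={0,1,2}  new={}  stable
  step 9. node 2  ⊔preds={0,1,2}  new={0,1,2}  stable
  step 10. node 3  ⊔preds={1}  new={0,1}  stable
  step 11. node 4  ⊔preds={0,1}  new={0,1}  stable

Least fixpoint reached:
  node 0: {0,1,2}
  node 1: {}
  node 2: {0,1,2}
  node 3: {0,1}
  node 4: {0,1}
  node 5: {1}

{0,1,2}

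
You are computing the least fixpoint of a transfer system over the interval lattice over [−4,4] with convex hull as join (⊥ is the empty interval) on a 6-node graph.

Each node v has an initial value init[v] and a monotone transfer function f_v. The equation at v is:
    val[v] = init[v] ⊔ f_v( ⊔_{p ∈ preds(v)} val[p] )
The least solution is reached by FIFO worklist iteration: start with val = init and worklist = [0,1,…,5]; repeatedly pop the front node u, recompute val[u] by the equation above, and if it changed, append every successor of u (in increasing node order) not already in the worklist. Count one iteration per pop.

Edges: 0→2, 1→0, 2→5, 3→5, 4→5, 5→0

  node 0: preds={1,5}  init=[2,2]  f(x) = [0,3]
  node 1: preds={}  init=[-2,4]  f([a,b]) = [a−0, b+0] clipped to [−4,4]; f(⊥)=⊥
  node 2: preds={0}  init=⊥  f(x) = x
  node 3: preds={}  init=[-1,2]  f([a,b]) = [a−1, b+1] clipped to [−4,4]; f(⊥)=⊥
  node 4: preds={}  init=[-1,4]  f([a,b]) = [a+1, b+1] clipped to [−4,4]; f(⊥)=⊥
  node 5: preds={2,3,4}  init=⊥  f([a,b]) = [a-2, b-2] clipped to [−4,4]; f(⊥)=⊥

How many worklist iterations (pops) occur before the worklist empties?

7

Iteration log — 7 steps:
  step 1. node 0  ⊔preds=[-2,4]  new=[0,3]  old=[2,2]  +wl: 
  step 2. node 1  ⊔preds=⊥  new=[-2,4]  stable
  step 3. node 2  ⊔preds=[0,3]  new=[0,3]  old=⊥  +wl: 
  step 4. node 3  ⊔preds=⊥  new=[-1,2]  stable
  step 5. node 4  ⊔preds=⊥  new=[-1,4]  stable
  step 6. node 5  ⊔preds=[-1,4]  new=[-3,2]  old=⊥  +wl: 0
  step 7. node 0  ⊔preds=[-3,4]  new=[0,3]  stable

Least fixpoint reached:
  node 0: [0,3]
  node 1: [-2,4]
  node 2: [0,3]
  node 3: [-1,2]
  node 4: [-1,4]
  node 5: [-3,2]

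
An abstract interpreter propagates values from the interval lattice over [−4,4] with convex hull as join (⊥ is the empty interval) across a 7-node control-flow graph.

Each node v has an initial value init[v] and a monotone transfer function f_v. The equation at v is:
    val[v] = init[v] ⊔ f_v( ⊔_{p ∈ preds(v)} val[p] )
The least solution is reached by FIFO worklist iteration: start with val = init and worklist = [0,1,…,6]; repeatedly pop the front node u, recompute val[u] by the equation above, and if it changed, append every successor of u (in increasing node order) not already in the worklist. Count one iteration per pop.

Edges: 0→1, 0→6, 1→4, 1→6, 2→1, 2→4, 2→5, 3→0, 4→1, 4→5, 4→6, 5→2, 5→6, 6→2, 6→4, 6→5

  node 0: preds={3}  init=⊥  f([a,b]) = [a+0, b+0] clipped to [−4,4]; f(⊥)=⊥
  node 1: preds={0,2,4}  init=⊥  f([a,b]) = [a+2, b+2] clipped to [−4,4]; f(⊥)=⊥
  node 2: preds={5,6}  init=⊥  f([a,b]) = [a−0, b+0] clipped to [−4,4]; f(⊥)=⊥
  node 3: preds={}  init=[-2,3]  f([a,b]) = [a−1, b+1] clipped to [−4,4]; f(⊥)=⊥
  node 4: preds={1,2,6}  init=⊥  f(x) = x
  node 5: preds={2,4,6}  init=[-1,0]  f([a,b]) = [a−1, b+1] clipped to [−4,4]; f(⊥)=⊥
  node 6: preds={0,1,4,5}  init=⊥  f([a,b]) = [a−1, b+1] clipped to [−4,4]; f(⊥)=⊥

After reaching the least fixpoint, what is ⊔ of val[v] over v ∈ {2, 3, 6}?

[-4,4]

Iteration log — 19 steps:
  step 1. node 0  ⊔preds=[-2,3]  new=[-2,3]  old=⊥  +wl: 
  step 2. node 1  ⊔preds=[-2,3]  new=[0,4]  old=⊥  +wl: 
  step 3. node 2  ⊔preds=[-1,0]  new=[-1,0]  old=⊥  +wl: 1
  step 4. node 3  ⊔preds=⊥  new=[-2,3]  stable
  step 5. node 4  ⊔preds=[-1,4]  new=[-1,4]  old=⊥  +wl: 
  step 6. node 5  ⊔preds=[-1,4]  new=[-2,4]  old=[-1,0]  +wl: 2
  step 7. node 6  ⊔preds=[-2,4]  new=[-3,4]  old=⊥  +wl: 4,5
  step 8. node 1  ⊔preds=[-2,4]  new=[0,4]  stable
  step 9. node 2  ⊔preds=[-3,4]  new=[-3,4]  old=[-1,0]  +wl: 1
  step 10. node 4  ⊔preds=[-3,4]  new=[-3,4]  old=[-1,4]  +wl: 6
  step 11. node 5  ⊔preds=[-3,4]  new=[-4,4]  old=[-2,4]  +wl: 2
  step 12. node 1  ⊔preds=[-3,4]  new=[-1,4]  old=[0,4]  +wl: 4
  step 13. node 6  ⊔preds=[-4,4]  new=[-4,4]  old=[-3,4]  +wl: 5
  step 14. node 2  ⊔preds=[-4,4]  new=[-4,4]  old=[-3,4]  +wl: 1
  step 15. node 4  ⊔preds=[-4,4]  new=[-4,4]  old=[-3,4]  +wl: 6
  step 16. node 5  ⊔preds=[-4,4]  new=[-4,4]  stable
  step 17. node 1  ⊔preds=[-4,4]  new=[-2,4]  old=[-1,4]  +wl: 4
  step 18. node 6  ⊔preds=[-4,4]  new=[-4,4]  stable
  step 19. node 4  ⊔preds=[-4,4]  new=[-4,4]  stable

Least fixpoint reached:
  node 0: [-2,3]
  node 1: [-2,4]
  node 2: [-4,4]
  node 3: [-2,3]
  node 4: [-4,4]
  node 5: [-4,4]
  node 6: [-4,4]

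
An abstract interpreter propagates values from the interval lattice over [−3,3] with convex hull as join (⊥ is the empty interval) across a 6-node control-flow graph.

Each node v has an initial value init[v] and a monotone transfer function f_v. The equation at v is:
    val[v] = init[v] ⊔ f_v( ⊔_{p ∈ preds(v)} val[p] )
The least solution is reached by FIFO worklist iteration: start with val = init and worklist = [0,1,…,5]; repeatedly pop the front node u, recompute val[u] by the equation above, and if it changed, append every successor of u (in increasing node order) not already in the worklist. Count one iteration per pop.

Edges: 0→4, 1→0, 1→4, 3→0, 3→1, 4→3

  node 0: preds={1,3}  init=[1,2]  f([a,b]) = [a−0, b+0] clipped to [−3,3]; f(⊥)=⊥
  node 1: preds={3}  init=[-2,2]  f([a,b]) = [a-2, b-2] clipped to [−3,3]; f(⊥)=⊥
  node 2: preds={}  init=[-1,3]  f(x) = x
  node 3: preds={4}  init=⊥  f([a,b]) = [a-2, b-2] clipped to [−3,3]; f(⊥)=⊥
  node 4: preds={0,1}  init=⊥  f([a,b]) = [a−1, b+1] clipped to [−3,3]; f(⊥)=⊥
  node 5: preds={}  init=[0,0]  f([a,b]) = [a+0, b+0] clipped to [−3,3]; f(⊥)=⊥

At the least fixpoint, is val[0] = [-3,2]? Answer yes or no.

Worklist (11 pops):
  #1 pop 0: in=[-2,2] → [-2,2] (was [1,2]); enqueue []
  #2 pop 1: in=⊥ → [-2,2] (no change)
  #3 pop 2: in=⊥ → [-1,3] (no change)
  #4 pop 3: in=⊥ → ⊥ (no change)
  #5 pop 4: in=[-2,2] → [-3,3] (was ⊥); enqueue [3]
  #6 pop 5: in=⊥ → [0,0] (no change)
  #7 pop 3: in=[-3,3] → [-3,1] (was ⊥); enqueue [0,1]
  #8 pop 0: in=[-3,2] → [-3,2] (was [-2,2]); enqueue [4]
  #9 pop 1: in=[-3,1] → [-3,2] (was [-2,2]); enqueue [0]
  #10 pop 4: in=[-3,2] → [-3,3] (no change)
  #11 pop 0: in=[-3,2] → [-3,2] (no change)

Fixpoint:
  val[0] = [-3,2]
  val[1] = [-3,2]
  val[2] = [-1,3]
  val[3] = [-3,1]
  val[4] = [-3,3]
  val[5] = [0,0]

yes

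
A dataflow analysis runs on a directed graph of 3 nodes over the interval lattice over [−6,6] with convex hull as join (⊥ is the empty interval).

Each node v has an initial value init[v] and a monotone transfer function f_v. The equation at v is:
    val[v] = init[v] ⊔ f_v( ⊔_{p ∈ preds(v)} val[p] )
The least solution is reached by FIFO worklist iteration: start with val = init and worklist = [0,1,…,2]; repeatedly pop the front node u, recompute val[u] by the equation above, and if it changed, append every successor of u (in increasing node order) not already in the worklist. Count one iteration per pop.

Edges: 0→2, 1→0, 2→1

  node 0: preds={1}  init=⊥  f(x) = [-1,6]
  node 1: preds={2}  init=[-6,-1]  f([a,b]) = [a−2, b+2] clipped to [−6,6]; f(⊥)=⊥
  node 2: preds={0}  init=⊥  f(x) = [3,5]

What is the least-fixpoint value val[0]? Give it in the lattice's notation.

[-1,6]

Iteration log — 5 steps:
  step 1. node 0  ⊔preds=[-6,-1]  new=[-1,6]  old=⊥  +wl: 
  step 2. node 1  ⊔preds=⊥  new=[-6,-1]  stable
  step 3. node 2  ⊔preds=[-1,6]  new=[3,5]  old=⊥  +wl: 1
  step 4. node 1  ⊔preds=[3,5]  new=[-6,6]  old=[-6,-1]  +wl: 0
  step 5. node 0  ⊔preds=[-6,6]  new=[-1,6]  stable

Least fixpoint reached:
  node 0: [-1,6]
  node 1: [-6,6]
  node 2: [3,5]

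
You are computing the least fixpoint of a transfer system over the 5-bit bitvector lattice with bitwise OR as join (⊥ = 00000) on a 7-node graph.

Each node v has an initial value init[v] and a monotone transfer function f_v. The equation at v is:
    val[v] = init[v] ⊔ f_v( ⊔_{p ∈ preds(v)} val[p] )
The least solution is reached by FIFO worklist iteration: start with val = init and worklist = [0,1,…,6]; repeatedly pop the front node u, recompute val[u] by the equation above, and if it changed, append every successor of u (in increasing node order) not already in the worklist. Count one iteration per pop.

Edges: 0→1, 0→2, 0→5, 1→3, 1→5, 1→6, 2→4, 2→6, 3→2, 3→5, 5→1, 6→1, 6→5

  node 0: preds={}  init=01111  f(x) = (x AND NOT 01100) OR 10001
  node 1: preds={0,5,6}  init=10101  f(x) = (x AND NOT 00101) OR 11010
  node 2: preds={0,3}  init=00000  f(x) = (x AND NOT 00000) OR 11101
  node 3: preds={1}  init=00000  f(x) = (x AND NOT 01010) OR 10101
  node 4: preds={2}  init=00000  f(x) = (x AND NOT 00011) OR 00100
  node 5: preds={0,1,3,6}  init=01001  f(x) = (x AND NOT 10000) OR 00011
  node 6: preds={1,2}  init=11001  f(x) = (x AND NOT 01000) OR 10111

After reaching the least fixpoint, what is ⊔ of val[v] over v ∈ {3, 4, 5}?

11111

Trace (10 dequeues):
  [1] u=0 | in 00000 | out 11111 | prev 01111 | push {}
  [2] u=1 | in 11111 | out 11111 | prev 10101 | push {}
  [3] u=2 | in 11111 | out 11111 | prev 00000 | push {}
  [4] u=3 | in 11111 | out 10101 | prev 00000 | push {2}
  [5] u=4 | in 11111 | out 11100 | prev 00000 | push {}
  [6] u=5 | in 11111 | out 01111 | prev 01001 | push {1}
  [7] u=6 | in 11111 | out 11111 | prev 11001 | push {5}
  [8] u=2 | in 11111 | out 11111 | ==
  [9] u=1 | in 11111 | out 11111 | ==
  [10] u=5 | in 11111 | out 01111 | ==

Converged values:
  [0] 11111
  [1] 11111
  [2] 11111
  [3] 10101
  [4] 11100
  [5] 01111
  [6] 11111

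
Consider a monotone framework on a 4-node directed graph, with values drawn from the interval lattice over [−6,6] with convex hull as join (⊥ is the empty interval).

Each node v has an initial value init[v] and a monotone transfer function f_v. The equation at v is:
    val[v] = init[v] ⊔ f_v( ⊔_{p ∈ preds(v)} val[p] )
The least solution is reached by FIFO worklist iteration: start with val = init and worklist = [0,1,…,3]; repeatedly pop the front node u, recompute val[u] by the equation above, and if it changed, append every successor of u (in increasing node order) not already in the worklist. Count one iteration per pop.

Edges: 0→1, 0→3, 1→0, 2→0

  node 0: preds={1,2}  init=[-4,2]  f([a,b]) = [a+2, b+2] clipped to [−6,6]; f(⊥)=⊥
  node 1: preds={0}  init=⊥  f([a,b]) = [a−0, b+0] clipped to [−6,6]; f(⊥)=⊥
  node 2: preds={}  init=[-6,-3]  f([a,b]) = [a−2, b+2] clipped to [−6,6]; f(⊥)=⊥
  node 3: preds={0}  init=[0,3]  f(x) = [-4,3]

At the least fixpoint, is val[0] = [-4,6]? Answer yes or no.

yes

Iteration log — 11 steps:
  step 1. node 0  ⊔preds=[-6,-3]  new=[-4,2]  stable
  step 2. node 1  ⊔preds=[-4,2]  new=[-4,2]  old=⊥  +wl: 0
  step 3. node 2  ⊔preds=⊥  new=[-6,-3]  stable
  step 4. node 3  ⊔preds=[-4,2]  new=[-4,3]  old=[0,3]  +wl: 
  step 5. node 0  ⊔preds=[-6,2]  new=[-4,4]  old=[-4,2]  +wl: 1,3
  step 6. node 1  ⊔preds=[-4,4]  new=[-4,4]  old=[-4,2]  +wl: 0
  step 7. node 3  ⊔preds=[-4,4]  new=[-4,3]  stable
  step 8. node 0  ⊔preds=[-6,4]  new=[-4,6]  old=[-4,4]  +wl: 1,3
  step 9. node 1  ⊔preds=[-4,6]  new=[-4,6]  old=[-4,4]  +wl: 0
  step 10. node 3  ⊔preds=[-4,6]  new=[-4,3]  stable
  step 11. node 0  ⊔preds=[-6,6]  new=[-4,6]  stable

Least fixpoint reached:
  node 0: [-4,6]
  node 1: [-4,6]
  node 2: [-6,-3]
  node 3: [-4,3]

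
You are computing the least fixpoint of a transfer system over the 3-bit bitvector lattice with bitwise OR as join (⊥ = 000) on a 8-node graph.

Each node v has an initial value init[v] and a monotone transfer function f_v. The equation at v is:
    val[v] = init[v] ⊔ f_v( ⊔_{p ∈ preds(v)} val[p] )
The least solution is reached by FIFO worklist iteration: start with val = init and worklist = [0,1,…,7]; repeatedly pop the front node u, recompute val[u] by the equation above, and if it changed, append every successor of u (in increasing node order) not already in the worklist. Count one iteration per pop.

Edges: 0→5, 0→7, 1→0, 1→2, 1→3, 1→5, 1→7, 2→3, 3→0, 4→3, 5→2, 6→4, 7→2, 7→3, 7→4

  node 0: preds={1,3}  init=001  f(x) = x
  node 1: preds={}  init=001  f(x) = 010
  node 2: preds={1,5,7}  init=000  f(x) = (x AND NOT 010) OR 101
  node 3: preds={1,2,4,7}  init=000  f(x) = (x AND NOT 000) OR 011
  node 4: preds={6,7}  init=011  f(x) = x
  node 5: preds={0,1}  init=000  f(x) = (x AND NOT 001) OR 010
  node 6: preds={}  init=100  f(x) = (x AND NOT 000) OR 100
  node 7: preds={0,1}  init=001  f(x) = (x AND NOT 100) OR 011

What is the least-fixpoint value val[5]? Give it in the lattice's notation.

110

Trace (15 dequeues):
  [1] u=0 | in 001 | out 001 | ==
  [2] u=1 | in 000 | out 011 | prev 001 | push {0}
  [3] u=2 | in 011 | out 101 | prev 000 | push {}
  [4] u=3 | in 111 | out 111 | prev 000 | push {}
  [5] u=4 | in 101 | out 111 | prev 011 | push {3}
  [6] u=5 | in 011 | out 010 | prev 000 | push {2}
  [7] u=6 | in 000 | out 100 | ==
  [8] u=7 | in 011 | out 011 | prev 001 | push {4}
  [9] u=0 | in 111 | out 111 | prev 001 | push {5,7}
  [10] u=3 | in 111 | out 111 | ==
  [11] u=2 | in 011 | out 101 | ==
  [12] u=4 | in 111 | out 111 | ==
  [13] u=5 | in 111 | out 110 | prev 010 | push {2}
  [14] u=7 | in 111 | out 011 | ==
  [15] u=2 | in 111 | out 101 | ==

Converged values:
  [0] 111
  [1] 011
  [2] 101
  [3] 111
  [4] 111
  [5] 110
  [6] 100
  [7] 011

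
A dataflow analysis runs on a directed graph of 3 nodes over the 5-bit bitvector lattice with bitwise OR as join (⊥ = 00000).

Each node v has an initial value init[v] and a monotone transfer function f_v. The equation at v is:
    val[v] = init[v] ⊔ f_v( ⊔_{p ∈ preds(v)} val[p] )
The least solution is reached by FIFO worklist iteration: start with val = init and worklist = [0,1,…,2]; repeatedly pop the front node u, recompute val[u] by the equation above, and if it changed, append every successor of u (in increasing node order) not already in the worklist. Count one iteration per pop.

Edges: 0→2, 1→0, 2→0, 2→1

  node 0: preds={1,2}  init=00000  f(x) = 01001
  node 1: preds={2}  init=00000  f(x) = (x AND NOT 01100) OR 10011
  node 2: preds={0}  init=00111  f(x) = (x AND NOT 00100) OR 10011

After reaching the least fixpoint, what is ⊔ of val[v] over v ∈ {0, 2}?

Worklist (5 pops):
  #1 pop 0: in=00111 → 01001 (was 00000); enqueue []
  #2 pop 1: in=00111 → 10011 (was 00000); enqueue [0]
  #3 pop 2: in=01001 → 11111 (was 00111); enqueue [1]
  #4 pop 0: in=11111 → 01001 (no change)
  #5 pop 1: in=11111 → 10011 (no change)

Fixpoint:
  val[0] = 01001
  val[1] = 10011
  val[2] = 11111

11111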